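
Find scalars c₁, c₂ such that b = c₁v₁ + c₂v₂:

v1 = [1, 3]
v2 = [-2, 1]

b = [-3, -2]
c1 = -1, c2 = 1

b = -1·v1 + 1·v2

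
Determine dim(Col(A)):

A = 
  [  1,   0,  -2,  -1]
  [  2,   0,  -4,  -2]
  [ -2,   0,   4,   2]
dim(Col(A)) = 1

Row reduce:
R2 → R2 - (2)·R1
R3 → R3 + (2)·R1
REF = 
  [  1,   0,  -2,  -1]
  [  0,   0,   0,   0]
  [  0,   0,   0,   0]
Pivot columns: 1 → 1 pivot.
dim(Col(A)) = number of pivot columns = 1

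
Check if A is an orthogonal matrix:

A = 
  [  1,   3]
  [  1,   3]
No

AᵀA = 
  [  2,   6]
  [  6,  18]
≠ I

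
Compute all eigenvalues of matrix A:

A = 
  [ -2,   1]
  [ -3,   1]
λ = (-1 + i√3)/2, (-1 - i√3)/2  (≈ -0.5 + 0.866i, -0.5 - 0.866i)

tr(A) = -1, det(A) = 1
Characteristic polynomial: λ² - tr(A)λ + det(A) = λ² + λ + 1
λ² + λ + 1 = 0  ⇒  λ = (-1 ± √((1)² - 4·(1)))/2 = (-1 ± √(-3))/2
  = (-1 + i√3)/2,  (-1 - i√3)/2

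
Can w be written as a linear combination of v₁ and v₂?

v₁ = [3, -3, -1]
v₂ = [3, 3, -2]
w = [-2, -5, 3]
No

Form the augmented matrix and row-reduce:
[v₁|v₂|w] = 
  [  3,   3,  -2]
  [ -3,   3,  -5]
  [ -1,  -2,   3]
R2 → R2 + (1)·R1
R3 → R3 + (1/3)·R1
R3 → R3 + (1/6)·R2
REF = 
  [  3,   3,  -2]
  [  0,   6,  -7]
  [  0,   0, 7/6]

Row 3 reads [0 0 | 7/6], i.e. 0 = 7/6, so the system is inconsistent and w ∉ span{v₁, v₂}.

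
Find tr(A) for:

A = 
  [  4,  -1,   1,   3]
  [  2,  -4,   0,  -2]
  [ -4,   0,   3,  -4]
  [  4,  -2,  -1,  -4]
-1

tr(A) = 4 + -4 + 3 + -4 = -1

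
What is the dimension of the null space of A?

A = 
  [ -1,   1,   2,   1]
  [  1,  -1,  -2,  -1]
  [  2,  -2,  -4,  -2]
nullity(A) = 3

Row reduce:
R2 → R2 + (1)·R1
R3 → R3 + (2)·R1
REF = 
  [ -1,   1,   2,   1]
  [  0,   0,   0,   0]
  [  0,   0,   0,   0]
Pivot columns: 1 → 1 pivot.
rank(A) = 1, so nullity(A) = 4 - 1 = 3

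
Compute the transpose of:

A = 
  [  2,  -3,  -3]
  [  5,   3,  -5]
Aᵀ = 
  [  2,   5]
  [ -3,   3]
  [ -3,  -5]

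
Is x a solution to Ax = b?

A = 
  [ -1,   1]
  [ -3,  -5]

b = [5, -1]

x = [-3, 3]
No

Ax = [6, -6] ≠ b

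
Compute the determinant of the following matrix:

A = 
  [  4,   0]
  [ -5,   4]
For a 2×2 matrix, det = ad - bc = (4)(4) - (0)(-5) = 16

det(A) = 16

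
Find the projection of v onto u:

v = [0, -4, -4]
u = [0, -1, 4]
v·u = (0)(0) + (-4)(-1) + (-4)(4) = -12
u·u = (0)² + (-1)² + (4)² = 17
proj_u(v) = (v·u / u·u) × u = (-12/17) × u

proj_u(v) = [0, 12/17, -48/17]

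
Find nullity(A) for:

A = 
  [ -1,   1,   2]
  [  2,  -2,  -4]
nullity(A) = 2

Row reduce:
R2 → R2 + (2)·R1
REF = 
  [ -1,   1,   2]
  [  0,   0,   0]
Pivot columns: 1 → 1 pivot.
rank(A) = 1, so nullity(A) = 3 - 1 = 2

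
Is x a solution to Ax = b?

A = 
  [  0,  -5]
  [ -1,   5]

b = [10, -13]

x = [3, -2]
Yes

Ax = [10, -13] = b ✓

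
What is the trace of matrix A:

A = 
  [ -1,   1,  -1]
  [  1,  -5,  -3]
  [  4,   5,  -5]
-11

tr(A) = -1 + -5 + -5 = -11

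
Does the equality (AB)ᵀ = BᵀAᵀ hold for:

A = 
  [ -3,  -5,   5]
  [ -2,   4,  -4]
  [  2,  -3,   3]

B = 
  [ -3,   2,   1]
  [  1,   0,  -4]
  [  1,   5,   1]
Yes

(AB)ᵀ = 
  [  9,   6,  -6]
  [ 19, -24,  19]
  [ 22, -22,  17]

BᵀAᵀ = 
  [  9,   6,  -6]
  [ 19, -24,  19]
  [ 22, -22,  17]

Both sides are equal — this is the standard identity (AB)ᵀ = BᵀAᵀ, which holds for all A, B.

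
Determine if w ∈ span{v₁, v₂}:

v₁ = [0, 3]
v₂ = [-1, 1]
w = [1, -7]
Yes

Form the augmented matrix and row-reduce:
[v₁|v₂|w] = 
  [  0,  -1,   1]
  [  3,   1,  -7]
Swap R1 ↔ R2
REF = 
  [  3,   1,  -7]
  [  0,  -1,   1]

No row of the form [0 0 | nonzero], so the system is consistent. Back-substitution gives c₁ = -2, c₂ = -1: w = (-2)·v₁ + (-1)·v₂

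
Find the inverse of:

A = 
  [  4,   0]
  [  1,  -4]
det(A) = (4)(-4) - (0)(1) = -16
For a 2×2 matrix, A⁻¹ = (1/det(A)) · [[d, -b], [-c, a]]
    = (-1/16) · [[-4, 0], [-1, 4]]

A⁻¹ = 
  [ 1/4,    0]
  [1/16, -1/4]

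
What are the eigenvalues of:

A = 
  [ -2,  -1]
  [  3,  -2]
λ = -2 + i√3, -2 - i√3  (≈ -2 + 1.732i, -2 - 1.732i)

tr(A) = -4, det(A) = 7
Characteristic polynomial: λ² - tr(A)λ + det(A) = λ² + 4λ + 7
λ² + 4λ + 7 = 0  ⇒  λ = (-4 ± √((4)² - 4·(7)))/2 = (-4 ± √(-12))/2
  = -2 + i√3,  -2 - i√3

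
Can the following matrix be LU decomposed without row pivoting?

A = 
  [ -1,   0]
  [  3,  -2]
Yes.
A[1,1] = -1 ≠ 0, so Gaussian elimination proceeds without a row swap: multiplier ℓ₂₁ = (3)/(-1) = -3, and U[2,2] = -2 - (-3)(0) = -2.
L = 
  [  1,   0]
  [ -3,   1]
U = 
  [ -1,   0]
  [  0,  -2]
Check row 2 of LU: [(-3)(-1), (-3)(0) + (-2)] = [3, -2] = row 2 of A ✓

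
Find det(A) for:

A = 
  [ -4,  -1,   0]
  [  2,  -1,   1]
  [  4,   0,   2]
8

Cofactor expansion along row 1:
det(A) = (-4)·((-1)(2) - (1)(0)) - (-1)·((2)(2) - (1)(4)) + (0)·((2)(0) - (-1)(4))
  = (-4)(-2) - (-1)(0) + (0)(4)
  = 8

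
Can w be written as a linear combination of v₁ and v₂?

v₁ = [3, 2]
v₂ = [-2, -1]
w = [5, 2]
Yes

Form the augmented matrix and row-reduce:
[v₁|v₂|w] = 
  [  3,  -2,   5]
  [  2,  -1,   2]
R2 → R2 - (2/3)·R1
REF = 
  [   3,   -2,    5]
  [   0,  1/3, -4/3]

No row of the form [0 0 | nonzero], so the system is consistent. Back-substitution gives c₁ = -1, c₂ = -4: w = (-1)·v₁ + (-4)·v₂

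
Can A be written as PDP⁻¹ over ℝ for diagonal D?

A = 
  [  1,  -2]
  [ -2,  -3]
Yes

tr(A) = -2, det(A) = -7
Characteristic polynomial: λ² - tr(A)λ + det(A) = λ² + 2λ - 7
λ² + 2λ - 7 = 0  ⇒  λ = (-2 ± √((2)² - 4·(-7)))/2 = (-2 ± √(32))/2
  = -1 + 2√2,  -1 - 2√2
Eigenvalues: -1 + 2√2, -1 - 2√2  (≈ 1.828, -3.828)
The two irrational eigenvalues are distinct (simple), so each has alg. mult. = geom. mult. = 1.
Sum of geometric multiplicities equals n, so A has n independent eigenvectors.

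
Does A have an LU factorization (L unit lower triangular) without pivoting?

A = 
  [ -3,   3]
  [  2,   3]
Yes.
A[1,1] = -3 ≠ 0, so Gaussian elimination proceeds without a row swap: multiplier ℓ₂₁ = (2)/(-3) = -2/3, and U[2,2] = 3 - (-2/3)(3) = 5.
L = 
  [   1,    0]
  [-2/3,    1]
U = 
  [ -3,   3]
  [  0,   5]
Check row 2 of LU: [(-2/3)(-3), (-2/3)(3) + 5] = [2, 3] = row 2 of A ✓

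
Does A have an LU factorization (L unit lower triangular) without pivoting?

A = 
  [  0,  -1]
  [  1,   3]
No.
A[1,1] = 0 but A[2,1] = 1 ≠ 0. Any LU with L unit lower triangular has (LU)[1,1] = U[1,1] and (LU)[2,1] = L[2,1]·U[1,1]; matching A forces U[1,1] = 0, which then forces (LU)[2,1] = 0 ≠ 1. A row swap (pivoting) is required.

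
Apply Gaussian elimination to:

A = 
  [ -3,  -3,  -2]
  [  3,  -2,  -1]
Row operations:
R2 → R2 + (1)·R1

Resulting echelon form:
REF = 
  [ -3,  -3,  -2]
  [  0,  -5,  -3]

Rank = 2 (number of non-zero pivot rows).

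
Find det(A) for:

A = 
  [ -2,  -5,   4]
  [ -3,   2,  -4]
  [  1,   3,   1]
Cofactor expansion along row 1:
det(A) = (-2)·((2)(1) - (-4)(3)) - (-5)·((-3)(1) - (-4)(1)) + (4)·((-3)(3) - (2)(1))
  = (-2)(14) - (-5)(1) + (4)(-11)
  = -67

det(A) = -67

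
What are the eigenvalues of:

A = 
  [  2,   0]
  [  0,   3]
λ = 3, 2

tr(A) = 5, det(A) = 6
Characteristic polynomial: λ² - tr(A)λ + det(A) = λ² - 5λ + 6
λ² - 5λ + 6 = (λ - 2)(λ - 3)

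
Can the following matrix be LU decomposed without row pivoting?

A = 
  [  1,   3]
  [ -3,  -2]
Yes.
A[1,1] = 1 ≠ 0, so Gaussian elimination proceeds without a row swap: multiplier ℓ₂₁ = (-3)/(1) = -3, and U[2,2] = -2 - (-3)(3) = 7.
L = 
  [  1,   0]
  [ -3,   1]
U = 
  [  1,   3]
  [  0,   7]
Check row 2 of LU: [(-3)(1), (-3)(3) + 7] = [-3, -2] = row 2 of A ✓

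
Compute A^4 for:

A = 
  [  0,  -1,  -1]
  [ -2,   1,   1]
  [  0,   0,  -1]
A² = A·A:
A²[1,1] = (0)(0) + (-1)(-2) + (-1)(0) = 2
A²[1,2] = (0)(-1) + (-1)(1) + (-1)(0) = -1
A²[1,3] = (0)(-1) + (-1)(1) + (-1)(-1) = 0
A²[2,1] = (-2)(0) + (1)(-2) + (1)(0) = -2
A²[2,2] = (-2)(-1) + (1)(1) + (1)(0) = 3
A²[2,3] = (-2)(-1) + (1)(1) + (1)(-1) = 2
A²[3,1] = (0)(0) + (0)(-2) + (-1)(0) = 0
A²[3,2] = (0)(-1) + (0)(1) + (-1)(0) = 0
A²[3,3] = (0)(-1) + (0)(1) + (-1)(-1) = 1
A² = 
  [  2,  -1,   0]
  [ -2,   3,   2]
  [  0,   0,   1]

A^3 = A^2·A:
A^3[1,1] = (2)(0) + (-1)(-2) + (0)(0) = 2
A^3[1,2] = (2)(-1) + (-1)(1) + (0)(0) = -3
A^3[1,3] = (2)(-1) + (-1)(1) + (0)(-1) = -3
A^3[2,1] = (-2)(0) + (3)(-2) + (2)(0) = -6
A^3[2,2] = (-2)(-1) + (3)(1) + (2)(0) = 5
A^3[2,3] = (-2)(-1) + (3)(1) + (2)(-1) = 3
A^3[3,1] = (0)(0) + (0)(-2) + (1)(0) = 0
A^3[3,2] = (0)(-1) + (0)(1) + (1)(0) = 0
A^3[3,3] = (0)(-1) + (0)(1) + (1)(-1) = -1
A^3 = 
  [  2,  -3,  -3]
  [ -6,   5,   3]
  [  0,   0,  -1]

A^4 = A^3·A:
A^4[1,1] = (2)(0) + (-3)(-2) + (-3)(0) = 6
A^4[1,2] = (2)(-1) + (-3)(1) + (-3)(0) = -5
A^4[1,3] = (2)(-1) + (-3)(1) + (-3)(-1) = -2
A^4[2,1] = (-6)(0) + (5)(-2) + (3)(0) = -10
A^4[2,2] = (-6)(-1) + (5)(1) + (3)(0) = 11
A^4[2,3] = (-6)(-1) + (5)(1) + (3)(-1) = 8
A^4[3,1] = (0)(0) + (0)(-2) + (-1)(0) = 0
A^4[3,2] = (0)(-1) + (0)(1) + (-1)(0) = 0
A^4[3,3] = (0)(-1) + (0)(1) + (-1)(-1) = 1
A^4 = 
  [  6,  -5,  -2]
  [-10,  11,   8]
  [  0,   0,   1]

Therefore
A^4 = 
  [  6,  -5,  -2]
  [-10,  11,   8]
  [  0,   0,   1]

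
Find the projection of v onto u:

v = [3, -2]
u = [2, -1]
proj_u(v) = [16/5, -8/5]

v·u = (3)(2) + (-2)(-1) = 8
u·u = (2)² + (-1)² = 5
proj_u(v) = (v·u / u·u) × u = (8/5) × u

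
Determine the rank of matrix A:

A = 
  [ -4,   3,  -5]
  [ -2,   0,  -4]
rank(A) = 2

Row reduce:
R2 → R2 - (1/2)·R1
REF = 
  [  -4,    3,   -5]
  [   0, -3/2, -3/2]
Pivot columns: 1, 2 → 2 pivots.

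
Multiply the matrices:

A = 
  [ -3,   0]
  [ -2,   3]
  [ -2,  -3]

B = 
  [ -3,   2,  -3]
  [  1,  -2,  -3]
A is 3×2 and B is 2×3, so AB is 3×3. Each entry is (row of A)·(column of B):
AB[1,1] = (-3)(-3) + (0)(1) = 9
AB[1,2] = (-3)(2) + (0)(-2) = -6
AB[1,3] = (-3)(-3) + (0)(-3) = 9
AB[2,1] = (-2)(-3) + (3)(1) = 9
AB[2,2] = (-2)(2) + (3)(-2) = -10
AB[2,3] = (-2)(-3) + (3)(-3) = -3
AB[3,1] = (-2)(-3) + (-3)(1) = 3
AB[3,2] = (-2)(2) + (-3)(-2) = 2
AB[3,3] = (-2)(-3) + (-3)(-3) = 15

AB = 
  [  9,  -6,   9]
  [  9, -10,  -3]
  [  3,   2,  15]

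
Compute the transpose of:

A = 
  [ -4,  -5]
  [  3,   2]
Aᵀ = 
  [ -4,   3]
  [ -5,   2]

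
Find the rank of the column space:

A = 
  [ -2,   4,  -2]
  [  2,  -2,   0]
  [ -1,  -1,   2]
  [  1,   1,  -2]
Row reduce:
R2 → R2 + (1)·R1
R3 → R3 - (1/2)·R1
R4 → R4 + (1/2)·R1
R3 → R3 + (3/2)·R2
R4 → R4 - (3/2)·R2
REF = 
  [ -2,   4,  -2]
  [  0,   2,  -2]
  [  0,   0,   0]
  [  0,   0,   0]
Pivot columns: 1, 2 → 2 pivots.
dim(Col(A)) = number of pivot columns = 2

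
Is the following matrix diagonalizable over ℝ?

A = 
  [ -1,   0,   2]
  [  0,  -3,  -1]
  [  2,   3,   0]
No

Characteristic polynomial: det(λI - A) = λ³ + 4λ² + 2λ - 9
By the rational root theorem any rational root is an integer dividing 9; none of those is a root, so p(λ) has no rational roots and hence (being an irreducible cubic) no repeated roots.
Discriminant of the cubic: Δ = -1147
Δ < 0 ⇒ one real eigenvalue and a complex-conjugate pair: λ ≈ -2.571 + 1.125i, -2.571 - 1.125i, 1.143
Has complex eigenvalues (not diagonalizable over ℝ).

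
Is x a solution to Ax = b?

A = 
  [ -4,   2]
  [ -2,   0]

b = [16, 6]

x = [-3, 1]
No

Ax = [14, 6] ≠ b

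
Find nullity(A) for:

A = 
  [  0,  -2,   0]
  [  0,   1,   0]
nullity(A) = 2

Row reduce:
R2 → R2 + (1/2)·R1
REF = 
  [  0,  -2,   0]
  [  0,   0,   0]
Pivot columns: 2 → 1 pivot.
rank(A) = 1, so nullity(A) = 3 - 1 = 2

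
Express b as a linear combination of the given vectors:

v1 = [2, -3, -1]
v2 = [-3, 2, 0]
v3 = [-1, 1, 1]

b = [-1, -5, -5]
c1 = 3, c2 = 3, c3 = -2

b = 3·v1 + 3·v2 + -2·v3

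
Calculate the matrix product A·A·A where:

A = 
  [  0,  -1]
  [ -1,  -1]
A^3 = 
  [ -1,  -2]
  [ -2,  -3]

A² = A·A:
A²[1,1] = (0)(0) + (-1)(-1) = 1
A²[1,2] = (0)(-1) + (-1)(-1) = 1
A²[2,1] = (-1)(0) + (-1)(-1) = 1
A²[2,2] = (-1)(-1) + (-1)(-1) = 2
A² = 
  [  1,   1]
  [  1,   2]

A^3 = A^2·A:
A^3[1,1] = (1)(0) + (1)(-1) = -1
A^3[1,2] = (1)(-1) + (1)(-1) = -2
A^3[2,1] = (1)(0) + (2)(-1) = -2
A^3[2,2] = (1)(-1) + (2)(-1) = -3
A^3 = 
  [ -1,  -2]
  [ -2,  -3]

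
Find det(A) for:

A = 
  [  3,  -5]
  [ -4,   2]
-14

For a 2×2 matrix, det = ad - bc = (3)(2) - (-5)(-4) = -14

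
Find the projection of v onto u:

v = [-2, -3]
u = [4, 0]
v·u = (-2)(4) + (-3)(0) = -8
u·u = (4)² + (0)² = 16
proj_u(v) = (v·u / u·u) × u = (-8/16) × u = (-1/2) × u

proj_u(v) = [-2, 0]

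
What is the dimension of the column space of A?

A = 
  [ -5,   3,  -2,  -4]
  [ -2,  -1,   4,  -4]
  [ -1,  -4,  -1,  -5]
dim(Col(A)) = 3

Row reduce:
R2 → R2 - (2/5)·R1
R3 → R3 - (1/5)·R1
R3 → R3 - (23/11)·R2
REF = 
  [     -5,       3,      -2,      -4]
  [      0,   -11/5,    24/5,   -12/5]
  [      0,       0, -117/11,    9/11]
Pivot columns: 1, 2, 3 → 3 pivots.
dim(Col(A)) = number of pivot columns = 3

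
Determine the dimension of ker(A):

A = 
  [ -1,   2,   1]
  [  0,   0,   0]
nullity(A) = 2

Row reduce:
(no row operations needed)
REF = 
  [ -1,   2,   1]
  [  0,   0,   0]
Pivot columns: 1 → 1 pivot.
rank(A) = 1, so nullity(A) = 3 - 1 = 2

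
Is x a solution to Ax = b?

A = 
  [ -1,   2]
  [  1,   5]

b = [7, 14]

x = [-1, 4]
No

Ax = [9, 19] ≠ b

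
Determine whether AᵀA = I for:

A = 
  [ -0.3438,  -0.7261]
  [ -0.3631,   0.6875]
No

AᵀA = 
  [  0.2500,   0]
  [  0,   0.9999]
≠ I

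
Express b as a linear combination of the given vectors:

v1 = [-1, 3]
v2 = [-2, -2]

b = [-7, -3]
c1 = 1, c2 = 3

b = 1·v1 + 3·v2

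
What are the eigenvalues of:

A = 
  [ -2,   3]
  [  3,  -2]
λ = 1, -5

tr(A) = -4, det(A) = -5
Characteristic polynomial: λ² - tr(A)λ + det(A) = λ² + 4λ - 5
λ² + 4λ - 5 = (λ + 5)(λ - 1)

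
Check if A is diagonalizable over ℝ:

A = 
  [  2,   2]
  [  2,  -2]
Yes

tr(A) = 0, det(A) = -8
Characteristic polynomial: λ² - tr(A)λ + det(A) = λ² - 8
λ² - 8 = 0  ⇒  λ = (0 ± √((0)² - 4·(-8)))/2 = (0 ± √(32))/2
  = 2√2,  -2√2
Eigenvalues: 2√2, -2√2  (≈ 2.828, -2.828)
The two irrational eigenvalues are distinct (simple), so each has alg. mult. = geom. mult. = 1.
Sum of geometric multiplicities equals n, so A has n independent eigenvectors.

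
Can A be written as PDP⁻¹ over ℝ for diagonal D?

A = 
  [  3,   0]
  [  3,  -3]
Yes

tr(A) = 0, det(A) = -9
Characteristic polynomial: λ² - tr(A)λ + det(A) = λ² - 9
λ² - 9 = (λ + 3)(λ - 3)
Eigenvalues: 3, -3
λ=-3: alg. mult. = 1, geom. mult. = 2 - rank(A - (-3)I) = 2 - 1 = 1
λ=3: alg. mult. = 1, geom. mult. = 2 - rank(A - (3)I) = 2 - 1 = 1
Sum of geometric multiplicities equals n, so A has n independent eigenvectors.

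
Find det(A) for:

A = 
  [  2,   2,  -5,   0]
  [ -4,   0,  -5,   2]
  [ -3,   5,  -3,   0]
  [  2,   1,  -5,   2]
270

Cofactor expansion along row 1: det(A) = a₁₁M₁₁ - a₁₂M₁₂ + a₁₃M₁₃ - a₁₄M₁₄

M₁₁ = det[[0, -5, 2]; [5, -3, 0]; [1, -5, 2]]
  = (0)·((-3)(2) - (0)(-5)) - (-5)·((5)(2) - (0)(1)) + (2)·((5)(-5) - (-3)(1))
  = (0)(-6) - (-5)(10) + (2)(-22)
  = 6
M₁₂ = det[[-4, -5, 2]; [-3, -3, 0]; [2, -5, 2]]
  = (-4)·((-3)(2) - (0)(-5)) - (-5)·((-3)(2) - (0)(2)) + (2)·((-3)(-5) - (-3)(2))
  = (-4)(-6) - (-5)(-6) + (2)(21)
  = 36
M₁₃ = det[[-4, 0, 2]; [-3, 5, 0]; [2, 1, 2]]
  = (-4)·((5)(2) - (0)(1)) - (0)·((-3)(2) - (0)(2)) + (2)·((-3)(1) - (5)(2))
  = (-4)(10) - (0)(-6) + (2)(-13)
  = -66
M₁₄ = det[[-4, 0, -5]; [-3, 5, -3]; [2, 1, -5]]
  = (-4)·((5)(-5) - (-3)(1)) - (0)·((-3)(-5) - (-3)(2)) + (-5)·((-3)(1) - (5)(2))
  = (-4)(-22) - (0)(21) + (-5)(-13)
  = 153

det(A) = (2)(6) - (2)(36) + (-5)(-66) - (0)(153) = 270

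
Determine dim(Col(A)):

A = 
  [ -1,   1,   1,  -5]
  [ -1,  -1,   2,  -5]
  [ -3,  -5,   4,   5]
Row reduce:
R2 → R2 - (1)·R1
R3 → R3 - (3)·R1
R3 → R3 - (4)·R2
REF = 
  [ -1,   1,   1,  -5]
  [  0,  -2,   1,   0]
  [  0,   0,  -3,  20]
Pivot columns: 1, 2, 3 → 3 pivots.
dim(Col(A)) = number of pivot columns = 3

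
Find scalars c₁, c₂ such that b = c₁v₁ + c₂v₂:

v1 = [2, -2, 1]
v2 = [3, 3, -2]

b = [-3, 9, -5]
c1 = -3, c2 = 1

b = -3·v1 + 1·v2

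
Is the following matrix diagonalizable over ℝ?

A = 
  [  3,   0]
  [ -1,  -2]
Yes

tr(A) = 1, det(A) = -6
Characteristic polynomial: λ² - tr(A)λ + det(A) = λ² - λ - 6
λ² - λ - 6 = (λ + 2)(λ - 3)
Eigenvalues: 3, -2
λ=-2: alg. mult. = 1, geom. mult. = 2 - rank(A - (-2)I) = 2 - 1 = 1
λ=3: alg. mult. = 1, geom. mult. = 2 - rank(A - (3)I) = 2 - 1 = 1
Sum of geometric multiplicities equals n, so A has n independent eigenvectors.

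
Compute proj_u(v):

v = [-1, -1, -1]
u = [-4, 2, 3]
proj_u(v) = [4/29, -2/29, -3/29]

v·u = (-1)(-4) + (-1)(2) + (-1)(3) = -1
u·u = (-4)² + (2)² + (3)² = 29
proj_u(v) = (v·u / u·u) × u = (-1/29) × u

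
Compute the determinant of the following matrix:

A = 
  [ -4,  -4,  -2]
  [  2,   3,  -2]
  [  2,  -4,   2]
68

Cofactor expansion along row 1:
det(A) = (-4)·((3)(2) - (-2)(-4)) - (-4)·((2)(2) - (-2)(2)) + (-2)·((2)(-4) - (3)(2))
  = (-4)(-2) - (-4)(8) + (-2)(-14)
  = 68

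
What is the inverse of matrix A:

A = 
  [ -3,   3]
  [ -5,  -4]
det(A) = (-3)(-4) - (3)(-5) = 27
For a 2×2 matrix, A⁻¹ = (1/det(A)) · [[d, -b], [-c, a]]
    = (1/27) · [[-4, -3], [5, -3]]

A⁻¹ = 
  [-4/27,  -1/9]
  [ 5/27,  -1/9]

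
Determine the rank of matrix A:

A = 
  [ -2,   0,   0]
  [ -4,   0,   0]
Row reduce:
R2 → R2 - (2)·R1
REF = 
  [ -2,   0,   0]
  [  0,   0,   0]
Pivot columns: 1 → 1 pivot.

rank(A) = 1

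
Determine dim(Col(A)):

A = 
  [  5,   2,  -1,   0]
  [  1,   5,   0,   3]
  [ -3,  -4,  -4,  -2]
Row reduce:
R2 → R2 - (1/5)·R1
R3 → R3 + (3/5)·R1
R3 → R3 + (14/23)·R2
REF = 
  [      5,       2,      -1,       0]
  [      0,    23/5,     1/5,       3]
  [      0,       0, -103/23,   -4/23]
Pivot columns: 1, 2, 3 → 3 pivots.
dim(Col(A)) = number of pivot columns = 3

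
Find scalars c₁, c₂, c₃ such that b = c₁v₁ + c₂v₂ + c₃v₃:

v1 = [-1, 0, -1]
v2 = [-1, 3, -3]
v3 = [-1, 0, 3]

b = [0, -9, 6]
c1 = 3, c2 = -3, c3 = 0

b = 3·v1 + -3·v2 + 0·v3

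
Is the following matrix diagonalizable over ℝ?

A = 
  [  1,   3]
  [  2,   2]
Yes

tr(A) = 3, det(A) = -4
Characteristic polynomial: λ² - tr(A)λ + det(A) = λ² - 3λ - 4
λ² - 3λ - 4 = (λ + 1)(λ - 4)
Eigenvalues: 4, -1
λ=-1: alg. mult. = 1, geom. mult. = 2 - rank(A - (-1)I) = 2 - 1 = 1
λ=4: alg. mult. = 1, geom. mult. = 2 - rank(A - (4)I) = 2 - 1 = 1
Sum of geometric multiplicities equals n, so A has n independent eigenvectors.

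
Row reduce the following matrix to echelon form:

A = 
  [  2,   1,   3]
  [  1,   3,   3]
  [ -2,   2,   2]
Row operations:
R2 → R2 - (1/2)·R1
R3 → R3 + (1)·R1
R3 → R3 - (6/5)·R2

Resulting echelon form:
REF = 
  [   2,    1,    3]
  [   0,  5/2,  3/2]
  [   0,    0, 16/5]

Rank = 3 (number of non-zero pivot rows).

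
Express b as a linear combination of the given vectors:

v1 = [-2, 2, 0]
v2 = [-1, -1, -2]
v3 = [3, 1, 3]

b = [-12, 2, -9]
c1 = 3, c2 = 3, c3 = -1

b = 3·v1 + 3·v2 + -1·v3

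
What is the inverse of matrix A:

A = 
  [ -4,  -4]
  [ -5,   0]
det(A) = (-4)(0) - (-4)(-5) = -20
For a 2×2 matrix, A⁻¹ = (1/det(A)) · [[d, -b], [-c, a]]
    = (-1/20) · [[0, 4], [5, -4]]

A⁻¹ = 
  [   0, -1/5]
  [-1/4,  1/5]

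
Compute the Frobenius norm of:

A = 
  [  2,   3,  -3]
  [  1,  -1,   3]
||A||_F = 5.745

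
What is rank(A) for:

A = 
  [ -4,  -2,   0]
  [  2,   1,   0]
Row reduce:
R2 → R2 + (1/2)·R1
REF = 
  [ -4,  -2,   0]
  [  0,   0,   0]
Pivot columns: 1 → 1 pivot.

rank(A) = 1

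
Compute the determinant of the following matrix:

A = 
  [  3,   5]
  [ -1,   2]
11

For a 2×2 matrix, det = ad - bc = (3)(2) - (5)(-1) = 11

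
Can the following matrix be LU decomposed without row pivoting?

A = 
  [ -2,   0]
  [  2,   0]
Yes.
A[1,1] = -2 ≠ 0, so Gaussian elimination proceeds without a row swap: multiplier ℓ₂₁ = (2)/(-2) = -1, and U[2,2] = 0 - (-1)(0) = 0.
L = 
  [  1,   0]
  [ -1,   1]
U = 
  [ -2,   0]
  [  0,   0]
Check row 2 of LU: [(-1)(-2), (-1)(0) + 0] = [2, 0] = row 2 of A ✓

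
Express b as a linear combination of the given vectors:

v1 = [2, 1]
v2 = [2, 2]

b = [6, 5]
c1 = 1, c2 = 2

b = 1·v1 + 2·v2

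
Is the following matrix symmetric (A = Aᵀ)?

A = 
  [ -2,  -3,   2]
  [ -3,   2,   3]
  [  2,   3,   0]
Yes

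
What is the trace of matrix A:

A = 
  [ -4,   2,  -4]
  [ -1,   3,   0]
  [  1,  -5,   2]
1

tr(A) = -4 + 3 + 2 = 1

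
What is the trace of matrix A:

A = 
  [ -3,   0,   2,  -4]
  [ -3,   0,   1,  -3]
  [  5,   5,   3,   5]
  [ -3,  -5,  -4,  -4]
-4

tr(A) = -3 + 0 + 3 + -4 = -4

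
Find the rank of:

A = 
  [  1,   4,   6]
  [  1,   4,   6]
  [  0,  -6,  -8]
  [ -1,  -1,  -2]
rank(A) = 2

Row reduce:
R2 → R2 - (1)·R1
R4 → R4 + (1)·R1
Swap R2 ↔ R3
R4 → R4 + (1/2)·R2
REF = 
  [  1,   4,   6]
  [  0,  -6,  -8]
  [  0,   0,   0]
  [  0,   0,   0]
Pivot columns: 1, 2 → 2 pivots.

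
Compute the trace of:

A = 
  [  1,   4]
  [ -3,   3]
4

tr(A) = 1 + 3 = 4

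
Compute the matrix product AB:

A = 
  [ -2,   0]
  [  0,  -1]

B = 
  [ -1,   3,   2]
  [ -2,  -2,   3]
A is 2×2 and B is 2×3, so AB is 2×3. Each entry is (row of A)·(column of B):
AB[1,1] = (-2)(-1) + (0)(-2) = 2
AB[1,2] = (-2)(3) + (0)(-2) = -6
AB[1,3] = (-2)(2) + (0)(3) = -4
AB[2,1] = (0)(-1) + (-1)(-2) = 2
AB[2,2] = (0)(3) + (-1)(-2) = 2
AB[2,3] = (0)(2) + (-1)(3) = -3

AB = 
  [  2,  -6,  -4]
  [  2,   2,  -3]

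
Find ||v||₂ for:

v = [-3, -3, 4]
5.831

||v||₂ = √((-3)² + (-3)² + (4)²) = √34 = 5.831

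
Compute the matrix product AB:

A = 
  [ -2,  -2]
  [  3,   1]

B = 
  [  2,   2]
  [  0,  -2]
AB = 
  [ -4,   0]
  [  6,   4]

A is 2×2 and B is 2×2, so AB is 2×2. Each entry is (row of A)·(column of B):
AB[1,1] = (-2)(2) + (-2)(0) = -4
AB[1,2] = (-2)(2) + (-2)(-2) = 0
AB[2,1] = (3)(2) + (1)(0) = 6
AB[2,2] = (3)(2) + (1)(-2) = 4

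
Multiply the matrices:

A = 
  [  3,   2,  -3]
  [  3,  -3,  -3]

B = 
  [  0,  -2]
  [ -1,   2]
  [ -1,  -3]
A is 2×3 and B is 3×2, so AB is 2×2. Each entry is (row of A)·(column of B):
AB[1,1] = (3)(0) + (2)(-1) + (-3)(-1) = 1
AB[1,2] = (3)(-2) + (2)(2) + (-3)(-3) = 7
AB[2,1] = (3)(0) + (-3)(-1) + (-3)(-1) = 6
AB[2,2] = (3)(-2) + (-3)(2) + (-3)(-3) = -3

AB = 
  [  1,   7]
  [  6,  -3]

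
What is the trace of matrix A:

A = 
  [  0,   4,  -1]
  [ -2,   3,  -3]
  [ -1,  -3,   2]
5

tr(A) = 0 + 3 + 2 = 5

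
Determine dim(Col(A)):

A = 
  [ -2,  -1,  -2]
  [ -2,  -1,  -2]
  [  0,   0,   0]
Row reduce:
R2 → R2 - (1)·R1
REF = 
  [ -2,  -1,  -2]
  [  0,   0,   0]
  [  0,   0,   0]
Pivot columns: 1 → 1 pivot.
dim(Col(A)) = number of pivot columns = 1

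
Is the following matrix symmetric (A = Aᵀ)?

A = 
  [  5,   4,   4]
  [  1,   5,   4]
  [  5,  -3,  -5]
No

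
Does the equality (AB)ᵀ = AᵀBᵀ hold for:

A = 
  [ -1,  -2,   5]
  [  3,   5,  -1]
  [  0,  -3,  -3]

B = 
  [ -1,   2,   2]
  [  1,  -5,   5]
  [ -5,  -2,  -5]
No

(AB)ᵀ = 
  [-26,   7,  12]
  [ -2, -17,  21]
  [-37,  36,   0]

AᵀBᵀ = 
  [  7, -16,  -1]
  [  6, -42,  15]
  [-13,  -5,  -8]

The two matrices differ, so (AB)ᵀ ≠ AᵀBᵀ in general. The correct identity is (AB)ᵀ = BᵀAᵀ.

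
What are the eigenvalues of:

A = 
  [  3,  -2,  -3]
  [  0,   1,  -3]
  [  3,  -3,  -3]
λ = 1, 3, -3

Characteristic polynomial: det(λI - A) = λ³ - λ² - 9λ + 9
Testing integer divisors of the constant term: p(1) = 0, so (λ - 1) is a factor:
p(λ) = (λ - 1)(λ² - 9)
λ² - 9 = (λ + 3)(λ - 3)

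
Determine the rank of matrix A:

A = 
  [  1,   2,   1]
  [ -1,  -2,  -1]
Row reduce:
R2 → R2 + (1)·R1
REF = 
  [  1,   2,   1]
  [  0,   0,   0]
Pivot columns: 1 → 1 pivot.

rank(A) = 1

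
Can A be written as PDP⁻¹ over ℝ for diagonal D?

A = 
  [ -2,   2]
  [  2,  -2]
Yes

tr(A) = -4, det(A) = 0
Characteristic polynomial: λ² - tr(A)λ + det(A) = λ² + 4λ
λ² + 4λ = λ(λ + 4)
Eigenvalues: 0, -4
λ=-4: alg. mult. = 1, geom. mult. = 2 - rank(A - (-4)I) = 2 - 1 = 1
λ=0: alg. mult. = 1, geom. mult. = 2 - rank(A - (0)I) = 2 - 1 = 1
Sum of geometric multiplicities equals n, so A has n independent eigenvectors.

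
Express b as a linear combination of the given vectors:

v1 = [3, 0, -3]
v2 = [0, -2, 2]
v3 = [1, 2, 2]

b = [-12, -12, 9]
c1 = -3, c2 = 3, c3 = -3

b = -3·v1 + 3·v2 + -3·v3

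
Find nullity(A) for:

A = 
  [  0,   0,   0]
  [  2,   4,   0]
nullity(A) = 2

Row reduce:
Swap R1 ↔ R2
REF = 
  [  2,   4,   0]
  [  0,   0,   0]
Pivot columns: 1 → 1 pivot.
rank(A) = 1, so nullity(A) = 3 - 1 = 2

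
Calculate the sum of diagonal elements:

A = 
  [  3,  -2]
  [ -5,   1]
4

tr(A) = 3 + 1 = 4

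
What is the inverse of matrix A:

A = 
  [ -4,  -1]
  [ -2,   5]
det(A) = (-4)(5) - (-1)(-2) = -22
For a 2×2 matrix, A⁻¹ = (1/det(A)) · [[d, -b], [-c, a]]
    = (-1/22) · [[5, 1], [2, -4]]

A⁻¹ = 
  [-5/22, -1/22]
  [-1/11,  2/11]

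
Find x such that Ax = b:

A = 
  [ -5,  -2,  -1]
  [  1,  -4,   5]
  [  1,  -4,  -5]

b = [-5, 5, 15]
Row reduce the augmented matrix [A|b]:
R2 → R2 + (1/5)·R1
R3 → R3 + (1/5)·R1
R3 → R3 - (1)·R2
REF = 
  [   -5,    -2,    -1,    -5]
  [    0, -22/5,  24/5,     4]
  [    0,     0,   -10,    10]

Back-substitution:
x₃ = 10 / (-10) = -1
x₂ = (4 - (24/5)(-1)) / (-22/5) = -2
x₁ = (-5 - (-2)(-2) - (-1)(-1)) / (-5) = 2

x = [2, -2, -1]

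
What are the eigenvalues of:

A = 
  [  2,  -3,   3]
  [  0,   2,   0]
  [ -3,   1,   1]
Characteristic polynomial: det(λI - A) = λ³ - 5λ² + 17λ - 22
Testing integer divisors of the constant term: p(2) = 0, so (λ - 2) is a factor:
p(λ) = (λ - 2)(λ² - 3λ + 11)
λ² - 3λ + 11 = 0  ⇒  λ = (3 ± √((-3)² - 4·(11)))/2 = (3 ± √(-35))/2
  = (3 + i√35)/2,  (3 - i√35)/2

λ = 2, (3 + i√35)/2, (3 - i√35)/2  (≈ 2, 1.5 + 2.958i, 1.5 - 2.958i)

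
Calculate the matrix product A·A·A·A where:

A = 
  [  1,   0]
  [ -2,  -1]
A^4 = 
  [  1,   0]
  [  0,   1]

A² = A·A:
A²[1,1] = (1)(1) + (0)(-2) = 1
A²[1,2] = (1)(0) + (0)(-1) = 0
A²[2,1] = (-2)(1) + (-1)(-2) = 0
A²[2,2] = (-2)(0) + (-1)(-1) = 1
A² = 
  [  1,   0]
  [  0,   1]

A^3 = A^2·A:
A^3[1,1] = (1)(1) + (0)(-2) = 1
A^3[1,2] = (1)(0) + (0)(-1) = 0
A^3[2,1] = (0)(1) + (1)(-2) = -2
A^3[2,2] = (0)(0) + (1)(-1) = -1
A^3 = 
  [  1,   0]
  [ -2,  -1]

A^4 = A^3·A:
A^4[1,1] = (1)(1) + (0)(-2) = 1
A^4[1,2] = (1)(0) + (0)(-1) = 0
A^4[2,1] = (-2)(1) + (-1)(-2) = 0
A^4[2,2] = (-2)(0) + (-1)(-1) = 1
A^4 = 
  [  1,   0]
  [  0,   1]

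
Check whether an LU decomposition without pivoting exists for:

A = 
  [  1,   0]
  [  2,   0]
Yes.
A[1,1] = 1 ≠ 0, so Gaussian elimination proceeds without a row swap: multiplier ℓ₂₁ = (2)/(1) = 2, and U[2,2] = 0 - (2)(0) = 0.
L = 
  [  1,   0]
  [  2,   1]
U = 
  [  1,   0]
  [  0,   0]
Check row 2 of LU: [(2)(1), (2)(0) + 0] = [2, 0] = row 2 of A ✓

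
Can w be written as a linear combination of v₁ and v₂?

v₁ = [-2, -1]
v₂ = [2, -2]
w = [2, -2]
Yes

Form the augmented matrix and row-reduce:
[v₁|v₂|w] = 
  [ -2,   2,   2]
  [ -1,  -2,  -2]
R2 → R2 - (1/2)·R1
REF = 
  [ -2,   2,   2]
  [  0,  -3,  -3]

No row of the form [0 0 | nonzero], so the system is consistent. Back-substitution gives c₁ = 0, c₂ = 1: w = (0)·v₁ + (1)·v₂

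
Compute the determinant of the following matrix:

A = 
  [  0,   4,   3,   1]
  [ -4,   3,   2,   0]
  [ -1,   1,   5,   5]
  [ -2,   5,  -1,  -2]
167

Cofactor expansion along row 1: det(A) = a₁₁M₁₁ - a₁₂M₁₂ + a₁₃M₁₃ - a₁₄M₁₄

M₁₁ = det[[3, 2, 0]; [1, 5, 5]; [5, -1, -2]]
  = (3)·((5)(-2) - (5)(-1)) - (2)·((1)(-2) - (5)(5)) + (0)·((1)(-1) - (5)(5))
  = (3)(-5) - (2)(-27) + (0)(-26)
  = 39
M₁₂ = det[[-4, 2, 0]; [-1, 5, 5]; [-2, -1, -2]]
  = (-4)·((5)(-2) - (5)(-1)) - (2)·((-1)(-2) - (5)(-2)) + (0)·((-1)(-1) - (5)(-2))
  = (-4)(-5) - (2)(12) + (0)(11)
  = -4
M₁₃ = det[[-4, 3, 0]; [-1, 1, 5]; [-2, 5, -2]]
  = (-4)·((1)(-2) - (5)(5)) - (3)·((-1)(-2) - (5)(-2)) + (0)·((-1)(5) - (1)(-2))
  = (-4)(-27) - (3)(12) + (0)(-3)
  = 72
M₁₄ = det[[-4, 3, 2]; [-1, 1, 5]; [-2, 5, -1]]
  = (-4)·((1)(-1) - (5)(5)) - (3)·((-1)(-1) - (5)(-2)) + (2)·((-1)(5) - (1)(-2))
  = (-4)(-26) - (3)(11) + (2)(-3)
  = 65

det(A) = (0)(39) - (4)(-4) + (3)(72) - (1)(65) = 167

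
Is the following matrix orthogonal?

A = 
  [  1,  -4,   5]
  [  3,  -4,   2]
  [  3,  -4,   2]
No

AᵀA = 
  [ 19, -28,  17]
  [-28,  48, -36]
  [ 17, -36,  33]
≠ I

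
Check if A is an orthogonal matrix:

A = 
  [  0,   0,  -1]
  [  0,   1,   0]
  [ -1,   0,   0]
Yes

AᵀA = 
  [  1,   0,   0]
  [  0,   1,   0]
  [  0,   0,   1]
= I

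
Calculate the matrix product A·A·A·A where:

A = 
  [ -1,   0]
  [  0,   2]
A^4 = 
  [  1,   0]
  [  0,  16]

A² = A·A:
A²[1,1] = (-1)(-1) + (0)(0) = 1
A²[1,2] = (-1)(0) + (0)(2) = 0
A²[2,1] = (0)(-1) + (2)(0) = 0
A²[2,2] = (0)(0) + (2)(2) = 4
A² = 
  [  1,   0]
  [  0,   4]

A^3 = A^2·A:
A^3[1,1] = (1)(-1) + (0)(0) = -1
A^3[1,2] = (1)(0) + (0)(2) = 0
A^3[2,1] = (0)(-1) + (4)(0) = 0
A^3[2,2] = (0)(0) + (4)(2) = 8
A^3 = 
  [ -1,   0]
  [  0,   8]

A^4 = A^3·A:
A^4[1,1] = (-1)(-1) + (0)(0) = 1
A^4[1,2] = (-1)(0) + (0)(2) = 0
A^4[2,1] = (0)(-1) + (8)(0) = 0
A^4[2,2] = (0)(0) + (8)(2) = 16
A^4 = 
  [  1,   0]
  [  0,  16]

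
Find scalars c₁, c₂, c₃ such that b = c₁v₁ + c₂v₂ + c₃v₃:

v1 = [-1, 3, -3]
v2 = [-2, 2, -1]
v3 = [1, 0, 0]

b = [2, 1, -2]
c1 = 1, c2 = -1, c3 = 1

b = 1·v1 + -1·v2 + 1·v3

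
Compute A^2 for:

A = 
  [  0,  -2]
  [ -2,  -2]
A² = A·A:
A²[1,1] = (0)(0) + (-2)(-2) = 4
A²[1,2] = (0)(-2) + (-2)(-2) = 4
A²[2,1] = (-2)(0) + (-2)(-2) = 4
A²[2,2] = (-2)(-2) + (-2)(-2) = 8
A² = 
  [  4,   4]
  [  4,   8]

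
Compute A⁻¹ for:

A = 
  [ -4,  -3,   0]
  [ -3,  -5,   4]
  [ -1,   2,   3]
det(A) = (-4)·((-5)(3) - (4)(2)) - (-3)·((-3)(3) - (4)(-1)) + (0)·((-3)(2) - (-5)(-1))
  = (-4)(-23) - (-3)(-5) + (0)(-11)
  = 77
det(A) = 77 ≠ 0, so A is invertible.

Cofactors Cᵢⱼ = (-1)ⁱ⁺ʲ·Mᵢⱼ:
C = 
  [-23,   5, -11]
  [  9, -12,  11]
  [-12,  16,  11]

adj(A) = Cᵀ:
adj(A) = 
  [-23,   9, -12]
  [  5, -12,  16]
  [-11,  11,  11]

A⁻¹ = (1/77) · adj(A):
A⁻¹ = 
  [-23/77,   9/77, -12/77]
  [  5/77, -12/77,  16/77]
  [  -1/7,    1/7,    1/7]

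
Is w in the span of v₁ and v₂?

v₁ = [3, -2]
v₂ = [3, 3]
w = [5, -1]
Yes

Form the augmented matrix and row-reduce:
[v₁|v₂|w] = 
  [  3,   3,   5]
  [ -2,   3,  -1]
R2 → R2 + (2/3)·R1
REF = 
  [  3,   3,   5]
  [  0,   5, 7/3]

No row of the form [0 0 | nonzero], so the system is consistent. Back-substitution gives c₁ = 6/5, c₂ = 7/15: w = (6/5)·v₁ + (7/15)·v₂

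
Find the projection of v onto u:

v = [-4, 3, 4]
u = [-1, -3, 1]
proj_u(v) = [1/11, 3/11, -1/11]

v·u = (-4)(-1) + (3)(-3) + (4)(1) = -1
u·u = (-1)² + (-3)² + (1)² = 11
proj_u(v) = (v·u / u·u) × u = (-1/11) × u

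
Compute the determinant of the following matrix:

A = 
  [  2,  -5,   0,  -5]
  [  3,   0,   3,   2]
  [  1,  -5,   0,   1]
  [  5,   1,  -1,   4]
631

Cofactor expansion along row 1: det(A) = a₁₁M₁₁ - a₁₂M₁₂ + a₁₃M₁₃ - a₁₄M₁₄

M₁₁ = det[[0, 3, 2]; [-5, 0, 1]; [1, -1, 4]]
  = (0)·((0)(4) - (1)(-1)) - (3)·((-5)(4) - (1)(1)) + (2)·((-5)(-1) - (0)(1))
  = (0)(1) - (3)(-21) + (2)(5)
  = 73
M₁₂ = det[[3, 3, 2]; [1, 0, 1]; [5, -1, 4]]
  = (3)·((0)(4) - (1)(-1)) - (3)·((1)(4) - (1)(5)) + (2)·((1)(-1) - (0)(5))
  = (3)(1) - (3)(-1) + (2)(-1)
  = 4
M₁₃ = det[[3, 0, 2]; [1, -5, 1]; [5, 1, 4]]
  = (3)·((-5)(4) - (1)(1)) - (0)·((1)(4) - (1)(5)) + (2)·((1)(1) - (-5)(5))
  = (3)(-21) - (0)(-1) + (2)(26)
  = -11
M₁₄ = det[[3, 0, 3]; [1, -5, 0]; [5, 1, -1]]
  = (3)·((-5)(-1) - (0)(1)) - (0)·((1)(-1) - (0)(5)) + (3)·((1)(1) - (-5)(5))
  = (3)(5) - (0)(-1) + (3)(26)
  = 93

det(A) = (2)(73) - (-5)(4) + (0)(-11) - (-5)(93) = 631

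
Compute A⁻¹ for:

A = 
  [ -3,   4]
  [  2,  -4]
det(A) = (-3)(-4) - (4)(2) = 4
For a 2×2 matrix, A⁻¹ = (1/det(A)) · [[d, -b], [-c, a]]
    = (1/4) · [[-4, -4], [-2, -3]]

A⁻¹ = 
  [  -1,   -1]
  [-1/2, -3/4]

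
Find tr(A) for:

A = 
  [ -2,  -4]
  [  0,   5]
3

tr(A) = -2 + 5 = 3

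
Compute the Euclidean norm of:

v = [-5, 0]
5

||v||₂ = √((-5)² + (0)²) = √25 = 5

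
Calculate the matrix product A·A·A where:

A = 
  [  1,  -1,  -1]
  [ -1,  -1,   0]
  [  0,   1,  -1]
A^3 = 
  [  3,  -1,  -2]
  [ -2,  -1,  -1]
  [  1,   4,   0]

A² = A·A:
A²[1,1] = (1)(1) + (-1)(-1) + (-1)(0) = 2
A²[1,2] = (1)(-1) + (-1)(-1) + (-1)(1) = -1
A²[1,3] = (1)(-1) + (-1)(0) + (-1)(-1) = 0
A²[2,1] = (-1)(1) + (-1)(-1) + (0)(0) = 0
A²[2,2] = (-1)(-1) + (-1)(-1) + (0)(1) = 2
A²[2,3] = (-1)(-1) + (-1)(0) + (0)(-1) = 1
A²[3,1] = (0)(1) + (1)(-1) + (-1)(0) = -1
A²[3,2] = (0)(-1) + (1)(-1) + (-1)(1) = -2
A²[3,3] = (0)(-1) + (1)(0) + (-1)(-1) = 1
A² = 
  [  2,  -1,   0]
  [  0,   2,   1]
  [ -1,  -2,   1]

A^3 = A^2·A:
A^3[1,1] = (2)(1) + (-1)(-1) + (0)(0) = 3
A^3[1,2] = (2)(-1) + (-1)(-1) + (0)(1) = -1
A^3[1,3] = (2)(-1) + (-1)(0) + (0)(-1) = -2
A^3[2,1] = (0)(1) + (2)(-1) + (1)(0) = -2
A^3[2,2] = (0)(-1) + (2)(-1) + (1)(1) = -1
A^3[2,3] = (0)(-1) + (2)(0) + (1)(-1) = -1
A^3[3,1] = (-1)(1) + (-2)(-1) + (1)(0) = 1
A^3[3,2] = (-1)(-1) + (-2)(-1) + (1)(1) = 4
A^3[3,3] = (-1)(-1) + (-2)(0) + (1)(-1) = 0
A^3 = 
  [  3,  -1,  -2]
  [ -2,  -1,  -1]
  [  1,   4,   0]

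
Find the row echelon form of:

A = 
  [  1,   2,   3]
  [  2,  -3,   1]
Row operations:
R2 → R2 - (2)·R1

Resulting echelon form:
REF = 
  [  1,   2,   3]
  [  0,  -7,  -5]

Rank = 2 (number of non-zero pivot rows).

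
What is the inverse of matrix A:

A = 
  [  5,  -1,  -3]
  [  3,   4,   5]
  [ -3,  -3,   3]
det(A) = (5)·((4)(3) - (5)(-3)) - (-1)·((3)(3) - (5)(-3)) + (-3)·((3)(-3) - (4)(-3))
  = (5)(27) - (-1)(24) + (-3)(3)
  = 150
det(A) = 150 ≠ 0, so A is invertible.

Cofactors Cᵢⱼ = (-1)ⁱ⁺ʲ·Mᵢⱼ:
C = 
  [ 27, -24,   3]
  [ 12,   6,  18]
  [  7, -34,  23]

adj(A) = Cᵀ:
adj(A) = 
  [ 27,  12,   7]
  [-24,   6, -34]
  [  3,  18,  23]

A⁻¹ = (1/150) · adj(A):
A⁻¹ = 
  [  9/50,   2/25,  7/150]
  [ -4/25,   1/25, -17/75]
  [  1/50,   3/25, 23/150]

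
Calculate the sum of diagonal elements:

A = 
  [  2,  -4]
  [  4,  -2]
0

tr(A) = 2 + -2 = 0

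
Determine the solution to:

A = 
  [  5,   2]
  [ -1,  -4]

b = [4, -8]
x = [0, 2]

Row reduce the augmented matrix [A|b]:
R2 → R2 + (1/5)·R1
REF = 
  [    5,     2,     4]
  [    0, -18/5, -36/5]

Back-substitution:
x₂ = (-36/5) / (-18/5) = 2
x₁ = (4 - (2)(2)) / 5 = 0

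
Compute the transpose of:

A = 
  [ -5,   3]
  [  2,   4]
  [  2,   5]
Aᵀ = 
  [ -5,   2,   2]
  [  3,   4,   5]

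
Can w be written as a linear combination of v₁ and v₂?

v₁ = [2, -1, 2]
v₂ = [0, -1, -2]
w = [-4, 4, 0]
Yes

Form the augmented matrix and row-reduce:
[v₁|v₂|w] = 
  [  2,   0,  -4]
  [ -1,  -1,   4]
  [  2,  -2,   0]
R2 → R2 + (1/2)·R1
R3 → R3 - (1)·R1
R3 → R3 - (2)·R2
REF = 
  [  2,   0,  -4]
  [  0,  -1,   2]
  [  0,   0,   0]

No row of the form [0 0 | nonzero], so the system is consistent. Back-substitution gives c₁ = -2, c₂ = -2: w = (-2)·v₁ + (-2)·v₂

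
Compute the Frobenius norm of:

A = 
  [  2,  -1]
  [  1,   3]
||A||_F = 3.873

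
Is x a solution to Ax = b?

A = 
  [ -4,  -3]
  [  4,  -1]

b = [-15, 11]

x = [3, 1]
Yes

Ax = [-15, 11] = b ✓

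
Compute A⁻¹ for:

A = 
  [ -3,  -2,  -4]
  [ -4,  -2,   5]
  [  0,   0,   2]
det(A) = (-3)·((-2)(2) - (5)(0)) - (-2)·((-4)(2) - (5)(0)) + (-4)·((-4)(0) - (-2)(0))
  = (-3)(-4) - (-2)(-8) + (-4)(0)
  = -4
det(A) = -4 ≠ 0, so A is invertible.

Cofactors Cᵢⱼ = (-1)ⁱ⁺ʲ·Mᵢⱼ:
C = 
  [ -4,   8,   0]
  [  4,  -6,   0]
  [-18,  31,  -2]

adj(A) = Cᵀ:
adj(A) = 
  [ -4,   4, -18]
  [  8,  -6,  31]
  [  0,   0,  -2]

A⁻¹ = (-1/4) · adj(A):
A⁻¹ = 
  [    1,    -1,   9/2]
  [   -2,   3/2, -31/4]
  [    0,     0,   1/2]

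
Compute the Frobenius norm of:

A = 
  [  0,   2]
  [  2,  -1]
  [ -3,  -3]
||A||_F = 5.196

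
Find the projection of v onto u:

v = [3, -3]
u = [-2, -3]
proj_u(v) = [-6/13, -9/13]

v·u = (3)(-2) + (-3)(-3) = 3
u·u = (-2)² + (-3)² = 13
proj_u(v) = (v·u / u·u) × u = (3/13) × u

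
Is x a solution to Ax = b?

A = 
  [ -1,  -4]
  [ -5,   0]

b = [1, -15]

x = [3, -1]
Yes

Ax = [1, -15] = b ✓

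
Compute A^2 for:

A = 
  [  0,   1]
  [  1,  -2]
A² = A·A:
A²[1,1] = (0)(0) + (1)(1) = 1
A²[1,2] = (0)(1) + (1)(-2) = -2
A²[2,1] = (1)(0) + (-2)(1) = -2
A²[2,2] = (1)(1) + (-2)(-2) = 5
A² = 
  [  1,  -2]
  [ -2,   5]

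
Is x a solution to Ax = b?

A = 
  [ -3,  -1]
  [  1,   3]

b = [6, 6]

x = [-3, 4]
No

Ax = [5, 9] ≠ b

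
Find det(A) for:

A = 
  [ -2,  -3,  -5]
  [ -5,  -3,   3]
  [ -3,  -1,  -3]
Cofactor expansion along row 1:
det(A) = (-2)·((-3)(-3) - (3)(-1)) - (-3)·((-5)(-3) - (3)(-3)) + (-5)·((-5)(-1) - (-3)(-3))
  = (-2)(12) - (-3)(24) + (-5)(-4)
  = 68

det(A) = 68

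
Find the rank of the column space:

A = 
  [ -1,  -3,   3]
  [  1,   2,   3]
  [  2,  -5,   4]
dim(Col(A)) = 3

Row reduce:
R2 → R2 + (1)·R1
R3 → R3 + (2)·R1
R3 → R3 - (11)·R2
REF = 
  [ -1,  -3,   3]
  [  0,  -1,   6]
  [  0,   0, -56]
Pivot columns: 1, 2, 3 → 3 pivots.
dim(Col(A)) = number of pivot columns = 3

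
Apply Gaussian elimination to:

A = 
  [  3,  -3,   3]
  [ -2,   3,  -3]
Row operations:
R2 → R2 + (2/3)·R1

Resulting echelon form:
REF = 
  [  3,  -3,   3]
  [  0,   1,  -1]

Rank = 2 (number of non-zero pivot rows).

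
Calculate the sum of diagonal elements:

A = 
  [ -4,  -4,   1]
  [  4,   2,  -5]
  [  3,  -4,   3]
1

tr(A) = -4 + 2 + 3 = 1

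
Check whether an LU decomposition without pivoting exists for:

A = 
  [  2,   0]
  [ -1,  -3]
Yes.
A[1,1] = 2 ≠ 0, so Gaussian elimination proceeds without a row swap: multiplier ℓ₂₁ = (-1)/(2) = -1/2, and U[2,2] = -3 - (-1/2)(0) = -3.
L = 
  [   1,    0]
  [-1/2,    1]
U = 
  [  2,   0]
  [  0,  -3]
Check row 2 of LU: [(-1/2)(2), (-1/2)(0) + (-3)] = [-1, -3] = row 2 of A ✓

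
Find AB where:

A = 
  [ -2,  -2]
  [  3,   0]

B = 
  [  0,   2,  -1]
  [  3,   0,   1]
A is 2×2 and B is 2×3, so AB is 2×3. Each entry is (row of A)·(column of B):
AB[1,1] = (-2)(0) + (-2)(3) = -6
AB[1,2] = (-2)(2) + (-2)(0) = -4
AB[1,3] = (-2)(-1) + (-2)(1) = 0
AB[2,1] = (3)(0) + (0)(3) = 0
AB[2,2] = (3)(2) + (0)(0) = 6
AB[2,3] = (3)(-1) + (0)(1) = -3

AB = 
  [ -6,  -4,   0]
  [  0,   6,  -3]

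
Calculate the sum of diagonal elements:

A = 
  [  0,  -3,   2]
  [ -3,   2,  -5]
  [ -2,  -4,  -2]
0

tr(A) = 0 + 2 + -2 = 0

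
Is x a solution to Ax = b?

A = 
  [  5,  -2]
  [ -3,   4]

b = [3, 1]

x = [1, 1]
Yes

Ax = [3, 1] = b ✓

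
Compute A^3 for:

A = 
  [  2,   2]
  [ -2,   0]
A^3 = 
  [ -8,   0]
  [  0,  -8]

A² = A·A:
A²[1,1] = (2)(2) + (2)(-2) = 0
A²[1,2] = (2)(2) + (2)(0) = 4
A²[2,1] = (-2)(2) + (0)(-2) = -4
A²[2,2] = (-2)(2) + (0)(0) = -4
A² = 
  [  0,   4]
  [ -4,  -4]

A^3 = A^2·A:
A^3[1,1] = (0)(2) + (4)(-2) = -8
A^3[1,2] = (0)(2) + (4)(0) = 0
A^3[2,1] = (-4)(2) + (-4)(-2) = 0
A^3[2,2] = (-4)(2) + (-4)(0) = -8
A^3 = 
  [ -8,   0]
  [  0,  -8]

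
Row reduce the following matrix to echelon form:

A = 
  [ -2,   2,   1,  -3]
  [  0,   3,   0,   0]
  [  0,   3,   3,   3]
Row operations:
R3 → R3 - (1)·R2

Resulting echelon form:
REF = 
  [ -2,   2,   1,  -3]
  [  0,   3,   0,   0]
  [  0,   0,   3,   3]

Rank = 3 (number of non-zero pivot rows).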